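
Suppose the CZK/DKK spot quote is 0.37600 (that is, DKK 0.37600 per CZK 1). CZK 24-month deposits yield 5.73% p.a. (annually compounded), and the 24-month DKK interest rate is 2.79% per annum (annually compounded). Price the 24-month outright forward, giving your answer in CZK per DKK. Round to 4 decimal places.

T = 2 years.
Growth of 1 DKK over T: (1 + 0.0279)^2 = 1.0565784.
CZK accumulates by (1 + 0.0573)^2 = 1.1178833.
Forward (DKK per CZK) = 0.376 × 1.0565784 / 1.1178833 = 0.3553801.
Quoted the other way: 1/0.3553801 = 2.8139 CZK per DKK.

2.8139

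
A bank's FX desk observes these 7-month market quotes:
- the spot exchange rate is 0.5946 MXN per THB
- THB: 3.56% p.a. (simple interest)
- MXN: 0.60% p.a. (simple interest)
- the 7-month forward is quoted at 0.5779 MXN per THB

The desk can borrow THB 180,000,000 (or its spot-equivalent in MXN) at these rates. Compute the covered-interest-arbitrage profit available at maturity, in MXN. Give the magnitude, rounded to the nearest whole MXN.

MXN 1,220,408

T = 7/12 years.
Route A — deposit THB, sell forward: 180,000,000 × 1.02076666667 × 0.5779 = MXN 106,182,190.20.
Route B — convert at spot, deposit MXN: 180,000,000 × 0.5946 × 1.003500 = MXN 107,402,598.00.
The quoted forward undervalues THB, so borrow THB, convert to MXN at spot, deposit the MXN at 0.60%, and buy THB forward at 0.5779 to cover the loan.
Profit = 107,402,598.00 − 106,182,190.20 = MXN 1,220,408.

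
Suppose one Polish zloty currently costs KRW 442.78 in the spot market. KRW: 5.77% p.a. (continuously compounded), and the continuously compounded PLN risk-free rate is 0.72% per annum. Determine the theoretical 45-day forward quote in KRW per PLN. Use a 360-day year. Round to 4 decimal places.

T = 45/360 years.
KRW accumulates by e^(0.0577×45/360) = 1.007238573.
PLN growth factor: e^(0.0072×45/360) = 1.000900405.
So F = 442.78 × 1.007238573 / 1.000900405 = 445.583889 (KRW/PLN).

445.5839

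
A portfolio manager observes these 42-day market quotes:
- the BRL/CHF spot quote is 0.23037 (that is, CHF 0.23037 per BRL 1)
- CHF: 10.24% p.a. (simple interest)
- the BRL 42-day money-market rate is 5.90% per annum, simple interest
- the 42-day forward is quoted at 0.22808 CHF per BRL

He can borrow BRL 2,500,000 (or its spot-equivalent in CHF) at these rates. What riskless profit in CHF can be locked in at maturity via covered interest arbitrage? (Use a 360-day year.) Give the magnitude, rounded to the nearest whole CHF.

T = 42/360 years.
Route A — deposit BRL, sell forward: 2,500,000 × 1.00688333 × 0.22808 = CHF 574,124.87.
Route B — convert at spot, deposit CHF: 2,500,000 × 0.23037 × 1.01194667 = CHF 582,805.39.
The quoted forward undervalues BRL, so borrow BRL, convert to CHF at spot, deposit the CHF at 10.24%, and buy BRL forward at 0.22808 to cover the loan.
The gap between the two covered legs is CHF 8,681.

CHF 8,681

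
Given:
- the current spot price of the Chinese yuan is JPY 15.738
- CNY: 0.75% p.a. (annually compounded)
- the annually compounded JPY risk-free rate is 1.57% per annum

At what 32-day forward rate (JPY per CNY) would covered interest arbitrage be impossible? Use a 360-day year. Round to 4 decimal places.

15.7493

T = 32/360 years.
Growth of 1 JPY over T: (1 + 0.0157)^(32/360) = 1.00138567.
CNY accumulates by (1 + 0.0075)^(32/360) = 1.0006644.
Forward (JPY per CNY) = 15.738 × 1.00138567 / 1.0006644 = 15.749344.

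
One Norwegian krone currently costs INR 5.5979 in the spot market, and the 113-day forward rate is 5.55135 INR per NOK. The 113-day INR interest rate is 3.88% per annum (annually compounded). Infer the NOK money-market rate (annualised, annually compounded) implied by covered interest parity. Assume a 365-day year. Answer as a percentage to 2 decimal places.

6.72%

T = 113/365 years.
CIP gives F = S · g_INR/g_NOK, so g_INR/g_NOK = 5.55135/5.5979 = 0.9916844.
INR growth factor: (1 + 0.0388)^(113/365) = 1.0118546.
Hence g_NOK = 1.0203393.
Annualise: 1.0203393^(365/113) − 1 = 0.067200 = 6.72%.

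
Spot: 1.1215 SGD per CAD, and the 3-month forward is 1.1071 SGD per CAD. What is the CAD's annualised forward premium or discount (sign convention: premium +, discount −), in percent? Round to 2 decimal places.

T = 3/12 years.
Period premium: (1.1071 − 1.1215)/1.1215 = -0.0128399.
×(1/T) gives -5.14% p.a.

-5.14%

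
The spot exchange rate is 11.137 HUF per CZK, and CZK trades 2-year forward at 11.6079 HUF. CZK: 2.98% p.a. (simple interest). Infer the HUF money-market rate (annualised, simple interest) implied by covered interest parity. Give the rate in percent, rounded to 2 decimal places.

T = 2 years.
CIP gives F = S · g_HUF/g_CZK, so g_HUF/g_CZK = 11.6079/11.137 = 1.0422825.
The CZK side grows by 1 + 0.0298×2 = 1.059600.
That pins the HUF growth at 1.1044025.
r = (1.1044025 − 1)/2 = 0.052201 → 5.22%.

5.22%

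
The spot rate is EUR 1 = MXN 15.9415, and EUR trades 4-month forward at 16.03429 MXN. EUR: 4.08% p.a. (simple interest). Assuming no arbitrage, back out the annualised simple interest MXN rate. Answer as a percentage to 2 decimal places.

T = 4/12 years.
CIP gives F = S · g_MXN/g_EUR, so g_MXN/g_EUR = 16.03429/15.9415 = 1.0058207.
The EUR side grows by 1 + 0.0408×4/12 = 1.013600.
Hence g_MXN = 1.0194999.
(1.0194999 − 1)/T = 0.058500, i.e. 5.85%.

5.85%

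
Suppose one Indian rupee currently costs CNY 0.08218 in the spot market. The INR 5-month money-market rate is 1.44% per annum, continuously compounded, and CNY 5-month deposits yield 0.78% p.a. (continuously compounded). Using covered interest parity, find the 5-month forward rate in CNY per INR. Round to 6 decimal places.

T = 5/12 years.
CNY accumulates by e^(0.0078×5/12) = 1.0032553.
INR growth factor: e^(0.0144×5/12) = 1.006018.
So F = 0.08218 × 1.0032553 / 1.006018 = 0.08195432 (CNY/INR).

0.081954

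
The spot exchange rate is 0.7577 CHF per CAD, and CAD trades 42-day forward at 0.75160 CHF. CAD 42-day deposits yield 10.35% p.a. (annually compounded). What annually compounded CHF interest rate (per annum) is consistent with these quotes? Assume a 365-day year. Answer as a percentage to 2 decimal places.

2.86%

T = 42/365 years.
By CIP, F/S equals the CHF-to-CAD growth ratio: 0.7516/0.7577 = 0.9919493.
The CAD side grows by (1 + 0.1035)^(42/365) = 1.0113972.
That pins the CHF growth at 1.0032547.
r = 1.0032547^(365/42) − 1 = 0.028641 → 2.86%.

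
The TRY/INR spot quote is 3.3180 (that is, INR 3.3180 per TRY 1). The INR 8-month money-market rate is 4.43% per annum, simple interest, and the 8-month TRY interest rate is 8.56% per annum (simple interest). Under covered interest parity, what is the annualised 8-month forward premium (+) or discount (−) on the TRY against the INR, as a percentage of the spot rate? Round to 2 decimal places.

T = 8/12 years.
CIP forward (INR per TRY) = 3.318 × 1.0295333/1.0570667 = 3.2315761.
(F − S)/S ÷ T = (3.2315761 − 3.318)/3.318/(8/12) = -0.039070 → -3.91%.

-3.91%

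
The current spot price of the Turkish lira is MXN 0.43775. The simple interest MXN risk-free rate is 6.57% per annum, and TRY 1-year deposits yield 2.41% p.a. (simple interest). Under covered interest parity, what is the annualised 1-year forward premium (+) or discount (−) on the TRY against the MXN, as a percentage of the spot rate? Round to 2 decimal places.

+4.06%

T = 1 year.
CIP forward (MXN per TRY) = 0.43775 × 1.065700/1.024100 = 0.45553186.
(F − S)/S ÷ T = (0.45553186 − 0.43775)/0.43775/1 = 0.040621 → 4.06%.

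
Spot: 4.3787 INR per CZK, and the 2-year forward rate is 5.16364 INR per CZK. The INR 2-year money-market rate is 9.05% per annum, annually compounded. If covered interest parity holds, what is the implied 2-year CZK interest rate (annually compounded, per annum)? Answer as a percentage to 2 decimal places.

T = 2 years.
CIP gives F = S · g_INR/g_CZK, so g_INR/g_CZK = 5.16364/4.3787 = 1.1792633.
INR growth factor: (1 + 0.0905)^2 = 1.1891903.
Hence g_CZK = 1.008418.
Annualise: 1.008418^(1/2) − 1 = 0.004200 = 0.42%.

0.42%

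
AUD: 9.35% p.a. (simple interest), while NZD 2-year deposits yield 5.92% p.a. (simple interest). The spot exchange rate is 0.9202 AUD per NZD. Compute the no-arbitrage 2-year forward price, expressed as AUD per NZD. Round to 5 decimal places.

0.97664

T = 2 years.
AUD growth factor: 1 + 0.0935×2 = 1.187000.
NZD accumulates by 1 + 0.0592×2 = 1.118400.
So F = 0.9202 × 1.187000 / 1.118400 = 0.9766429 (AUD/NZD).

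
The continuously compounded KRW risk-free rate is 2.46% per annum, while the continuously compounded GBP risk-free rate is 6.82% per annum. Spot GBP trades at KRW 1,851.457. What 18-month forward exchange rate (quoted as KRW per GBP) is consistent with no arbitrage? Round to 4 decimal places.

1734.2463

T = 18/12 years.
KRW accumulates by e^(0.0246×18/12) = 1.0375892567.
Growth of 1 GBP over T: e^(0.0682×18/12) = 1.1077157366.
CIP: F = S · (grow KRW)/(grow GBP) = 1851.457 × 1.0375892567/1.1077157366 = 1734.246277 KRW per GBP.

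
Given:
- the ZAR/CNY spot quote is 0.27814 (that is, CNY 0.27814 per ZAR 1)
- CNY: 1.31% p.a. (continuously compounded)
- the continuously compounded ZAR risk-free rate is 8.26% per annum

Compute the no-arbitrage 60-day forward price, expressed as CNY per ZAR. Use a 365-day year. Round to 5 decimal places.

0.27498

T = 60/365 years.
CNY growth factor: e^(0.0131×60/365) = 1.0021557.
ZAR accumulates by e^(0.0826×60/365) = 1.0136707.
CIP: F = S · (grow CNY)/(grow ZAR) = 0.27814 × 1.0021557/1.0136707 = 0.2749804 CNY per ZAR.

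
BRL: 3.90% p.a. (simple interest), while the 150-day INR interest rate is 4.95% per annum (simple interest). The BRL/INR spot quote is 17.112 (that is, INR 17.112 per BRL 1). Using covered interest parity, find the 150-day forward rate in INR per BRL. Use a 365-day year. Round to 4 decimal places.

T = 150/365 years.
INR accumulates by 1 + 0.0495×150/365 = 1.02034247.
Growth of 1 BRL over T: 1 + 0.0390×150/365 = 1.0160274.
So F = 17.112 × 1.02034247 / 1.0160274 = 17.184675 (INR/BRL).

17.1847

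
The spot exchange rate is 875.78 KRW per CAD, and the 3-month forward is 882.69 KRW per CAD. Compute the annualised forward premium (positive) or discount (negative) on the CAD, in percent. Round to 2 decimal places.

+3.16%

T = 3/12 years.
Period premium: (882.69 − 875.78)/875.78 = 0.0078901.
Annualise by dividing by T: 0.0078901 / (3/12) = 0.031560 → 3.16%.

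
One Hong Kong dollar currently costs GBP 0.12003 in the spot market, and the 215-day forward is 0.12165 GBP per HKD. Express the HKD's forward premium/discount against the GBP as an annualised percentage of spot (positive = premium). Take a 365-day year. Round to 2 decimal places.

T = 215/365 years.
(F − S)/S = (0.12165 − 0.12003)/0.12003 = 0.0134966.
Annualise by dividing by T: 0.0134966 / (215/365) = 0.022913 → 2.29%.

+2.29%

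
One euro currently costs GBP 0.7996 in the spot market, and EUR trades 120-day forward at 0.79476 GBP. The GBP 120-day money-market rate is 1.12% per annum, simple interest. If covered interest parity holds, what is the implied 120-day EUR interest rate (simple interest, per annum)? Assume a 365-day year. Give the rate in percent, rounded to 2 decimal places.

T = 120/365 years.
F/S = 0.79476/0.7996 = 0.9939470 = (growth of GBP) / (growth of EUR).
The GBP side grows by 1 + 0.0112×120/365 = 1.0036822.
Hence g_EUR = 1.0097945.
r = (1.0097945 − 1)/(120/365) = 0.029792 → 2.98%.

2.98%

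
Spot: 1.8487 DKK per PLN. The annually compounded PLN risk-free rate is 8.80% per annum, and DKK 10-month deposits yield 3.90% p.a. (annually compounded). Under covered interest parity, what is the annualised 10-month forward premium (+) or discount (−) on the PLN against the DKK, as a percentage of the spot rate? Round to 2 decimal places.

-4.52%

T = 10/12 years.
F = S · g_DKK/g_PLN = 1.8487 × 1.0323959/1.0728131 = 1.7790520.
(F − S)/S ÷ T = (1.7790520 − 1.8487)/1.8487/(10/12) = -0.045209 → -4.52%.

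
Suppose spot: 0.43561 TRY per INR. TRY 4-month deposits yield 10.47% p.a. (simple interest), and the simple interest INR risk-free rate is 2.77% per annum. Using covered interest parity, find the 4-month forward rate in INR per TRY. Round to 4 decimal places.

2.2387

T = 4/12 years.
TRY growth factor: 1 + 0.1047×4/12 = 1.034900.
Growth of 1 INR over T: 1 + 0.0277×4/12 = 1.0092333.
CIP: F = S · (grow TRY)/(grow INR) = 0.43561 × 1.034900/1.0092333 = 0.4466884 TRY per INR.
Quoted the other way: 1/0.4466884 = 2.2387 INR per TRY.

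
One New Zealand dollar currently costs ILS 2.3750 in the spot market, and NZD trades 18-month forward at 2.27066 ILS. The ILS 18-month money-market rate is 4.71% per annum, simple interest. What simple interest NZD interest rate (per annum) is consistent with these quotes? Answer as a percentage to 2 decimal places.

T = 18/12 years.
By CIP, F/S equals the ILS-to-NZD growth ratio: 2.27066/2.375 = 0.9560674.
ILS growth factor: 1 + 0.0471×18/12 = 1.070650.
That pins the NZD growth at 1.1198478.
r = (1.1198478 − 1)/(18/12) = 0.079899 → 7.99%.

7.99%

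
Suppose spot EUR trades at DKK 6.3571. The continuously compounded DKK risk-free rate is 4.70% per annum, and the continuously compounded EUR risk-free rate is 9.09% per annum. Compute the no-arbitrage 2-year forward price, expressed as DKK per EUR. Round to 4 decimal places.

5.8227

T = 2 years.
DKK accumulates by e^(0.0470×2) = 1.0985597.
EUR growth factor: e^(0.0909×2) = 1.1993743.
CIP: F = S · (grow DKK)/(grow EUR) = 6.3571 × 1.0985597/1.1993743 = 5.822748 DKK per EUR.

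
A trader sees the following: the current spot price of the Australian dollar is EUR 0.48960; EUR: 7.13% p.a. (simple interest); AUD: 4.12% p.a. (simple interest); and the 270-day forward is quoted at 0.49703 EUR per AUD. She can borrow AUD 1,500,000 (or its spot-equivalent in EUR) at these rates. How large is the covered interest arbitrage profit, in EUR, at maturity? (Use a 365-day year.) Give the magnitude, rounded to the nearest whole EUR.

EUR 4,867

T = 270/365 years.
Route A — deposit AUD, sell forward: 1,500,000 × 1.03047671 × 0.49703 = EUR 768,266.76.
Route B — convert at spot, deposit EUR: 1,500,000 × 0.48960 × 1.05274247 = EUR 773,134.07.
The quoted forward undervalues AUD, so borrow AUD, convert to EUR at spot, deposit the EUR at 7.13%, and buy AUD forward at 0.49703 to cover the loan.
Profit = 773,134.07 − 768,266.76 = EUR 4,867.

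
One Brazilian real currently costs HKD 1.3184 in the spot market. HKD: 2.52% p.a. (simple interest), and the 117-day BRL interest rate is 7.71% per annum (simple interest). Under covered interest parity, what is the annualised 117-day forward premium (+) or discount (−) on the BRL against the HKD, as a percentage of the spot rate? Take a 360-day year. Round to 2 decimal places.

T = 117/360 years.
CIP forward (HKD per BRL) = 1.3184 × 1.008190/1.0250575 = 1.2967055.
(F − S)/S ÷ T = (1.2967055 − 1.3184)/1.3184/(117/360) = -0.050631 → -5.06%.

-5.06%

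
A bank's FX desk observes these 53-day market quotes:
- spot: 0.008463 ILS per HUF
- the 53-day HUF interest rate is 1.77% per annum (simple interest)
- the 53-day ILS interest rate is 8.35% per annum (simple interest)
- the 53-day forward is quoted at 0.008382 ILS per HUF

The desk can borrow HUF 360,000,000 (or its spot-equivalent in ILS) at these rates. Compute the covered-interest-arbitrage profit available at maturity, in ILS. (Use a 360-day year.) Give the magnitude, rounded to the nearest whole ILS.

ILS 58,750

T = 53/360 years.
Invest the HUF and cover forward: 360,000,000 × 1.002605833 × 0.008382 = ILS 3,025,383.15.
Convert at spot and invest in ILS: 360,000,000 × 0.008463 × 1.012293056 = ILS 3,084,133.01.
The quoted forward undervalues HUF, so borrow HUF, convert to ILS at spot, deposit the ILS at 8.35%, and buy HUF forward at 0.008382 to cover the loan.
Profit = 3,084,133.01 − 3,025,383.15 = ILS 58,750.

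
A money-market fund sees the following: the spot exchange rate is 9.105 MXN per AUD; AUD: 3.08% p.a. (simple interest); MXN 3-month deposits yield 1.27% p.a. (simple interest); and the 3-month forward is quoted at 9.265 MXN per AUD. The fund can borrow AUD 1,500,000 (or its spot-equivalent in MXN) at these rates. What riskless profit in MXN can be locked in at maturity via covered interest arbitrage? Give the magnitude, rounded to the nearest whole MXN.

T = 3/12 years.
Keep in AUD, deliver into the forward: 1,500,000·1.007700·9.265 = MXN 14,004,510.75.
Swap to MXN now, deposit: 1,500,000·9.105·1.003175 = MXN 13,700,862.56.
The quoted forward overvalues AUD, so borrow MXN, buy AUD at spot, deposit the AUD at 3.08%, and sell the proceeds forward at 9.265.
Profit = 14,004,510.75 − 13,700,862.56 = MXN 303,648.

MXN 303,648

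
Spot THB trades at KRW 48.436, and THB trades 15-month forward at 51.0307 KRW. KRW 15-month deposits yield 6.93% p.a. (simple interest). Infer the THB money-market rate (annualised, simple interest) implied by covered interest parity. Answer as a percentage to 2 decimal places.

2.51%

T = 15/12 years.
CIP gives F = S · g_KRW/g_THB, so g_KRW/g_THB = 51.0307/48.436 = 1.0535697.
KRW growth factor: 1 + 0.0693×15/12 = 1.086625.
So the THB growth factor = 1.0313746.
r = (1.0313746 − 1)/(15/12) = 0.025100 → 2.51%.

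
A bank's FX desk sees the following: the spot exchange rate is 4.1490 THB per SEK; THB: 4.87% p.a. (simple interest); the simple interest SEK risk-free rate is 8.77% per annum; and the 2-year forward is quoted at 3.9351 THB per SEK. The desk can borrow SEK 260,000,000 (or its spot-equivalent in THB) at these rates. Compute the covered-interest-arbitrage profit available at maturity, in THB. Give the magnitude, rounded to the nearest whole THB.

T = 2 years.
Invest the SEK and cover forward: 260,000,000 × 1.175400 × 3.9351 = THB 1,202,582,300.40.
Convert at spot and invest in THB: 260,000,000 × 4.1490 × 1.097400 = THB 1,183,809,276.00.
The quoted forward overvalues SEK, so borrow THB, buy SEK at spot, deposit the SEK at 8.77%, and sell the proceeds forward at 3.9351.
The gap between the two covered legs is THB 18,773,024.

THB 18,773,024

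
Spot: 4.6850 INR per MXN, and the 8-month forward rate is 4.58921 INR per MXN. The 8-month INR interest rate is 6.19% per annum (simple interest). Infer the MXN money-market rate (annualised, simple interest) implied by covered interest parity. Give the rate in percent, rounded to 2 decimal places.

9.45%

T = 8/12 years.
By CIP, F/S equals the INR-to-MXN growth ratio: 4.58921/4.685 = 0.9795539.
The INR side grows by 1 + 0.0619×8/12 = 1.0412667.
So the MXN growth factor = 1.0630009.
r = (1.0630009 − 1)/(8/12) = 0.094501 → 9.45%.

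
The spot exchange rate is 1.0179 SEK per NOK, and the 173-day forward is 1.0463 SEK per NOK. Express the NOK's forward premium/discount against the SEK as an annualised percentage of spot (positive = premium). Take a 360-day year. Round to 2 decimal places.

T = 173/360 years.
Period premium: (1.0463 − 1.0179)/1.0179 = 0.0279006.
×(1/T) gives 5.81% p.a.

+5.81%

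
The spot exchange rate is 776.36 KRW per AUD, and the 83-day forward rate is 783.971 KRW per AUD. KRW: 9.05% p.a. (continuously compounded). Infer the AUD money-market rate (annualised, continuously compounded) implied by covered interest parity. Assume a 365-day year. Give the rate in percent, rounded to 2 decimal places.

T = 83/365 years.
By CIP, F/S equals the KRW-to-AUD growth ratio: 783.971/776.36 = 1.0098034.
The KRW side grows by e^(0.0905×83/365) = 1.0207927.
So the AUD growth factor = 1.0108826.
Take logs: ln 1.0108826 / (83/365) = 0.047599, so 4.76%.

4.76%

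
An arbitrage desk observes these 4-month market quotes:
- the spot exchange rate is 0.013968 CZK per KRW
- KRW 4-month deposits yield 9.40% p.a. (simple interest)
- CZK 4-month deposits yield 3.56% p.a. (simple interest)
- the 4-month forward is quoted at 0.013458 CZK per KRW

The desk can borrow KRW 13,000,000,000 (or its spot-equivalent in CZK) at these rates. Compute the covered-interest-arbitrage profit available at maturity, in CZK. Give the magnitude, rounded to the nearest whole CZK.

T = 4/12 years.
Keep in KRW, deliver into the forward: 13,000,000,000·1.03133333333·0.013458 = CZK 180,435,892.00.
Swap to CZK now, deposit: 13,000,000,000·0.013968·1.01186666667 = CZK 183,738,796.80.
The quoted forward undervalues KRW, so borrow KRW, convert to CZK at spot, deposit the CZK at 3.56%, and buy KRW forward at 0.013458 to cover the loan.
Arbitrage profit = |180,435,892.00 − 183,738,796.80| = CZK 3,302,905.

CZK 3,302,905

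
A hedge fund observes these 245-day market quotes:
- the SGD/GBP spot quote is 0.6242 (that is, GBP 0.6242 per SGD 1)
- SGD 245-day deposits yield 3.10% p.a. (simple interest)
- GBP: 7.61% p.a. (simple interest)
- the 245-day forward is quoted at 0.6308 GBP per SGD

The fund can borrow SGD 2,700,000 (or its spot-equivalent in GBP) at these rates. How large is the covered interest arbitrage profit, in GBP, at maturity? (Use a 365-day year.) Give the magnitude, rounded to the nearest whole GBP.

GBP 32,829

T = 245/365 years.
Invest the SGD and cover forward: 2,700,000 × 1.020808219 × 0.6308 = GBP 1,738,599.73.
Convert at spot and invest in GBP: 2,700,000 × 0.6242 × 1.051080822 = GBP 1,771,428.55.
The quoted forward undervalues SGD, so borrow SGD, convert to GBP at spot, deposit the GBP at 7.61%, and buy SGD forward at 0.6308 to cover the loan.
Arbitrage profit = |1,738,599.73 − 1,771,428.55| = GBP 32,829.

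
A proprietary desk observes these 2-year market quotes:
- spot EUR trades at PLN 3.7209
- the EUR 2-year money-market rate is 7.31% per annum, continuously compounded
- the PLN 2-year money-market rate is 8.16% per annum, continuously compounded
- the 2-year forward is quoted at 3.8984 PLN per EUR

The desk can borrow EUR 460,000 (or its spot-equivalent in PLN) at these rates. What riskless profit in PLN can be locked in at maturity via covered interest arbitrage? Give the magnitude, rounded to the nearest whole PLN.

PLN 60,538

T = 2 years.
Invest the EUR and cover forward: 460,000 × 1.15742765 × 3.8984 = PLN 2,075,573.34.
Convert at spot and invest in PLN: 460,000 × 3.7209 × 1.177272121 = PLN 2,015,035.44.
The quoted forward overvalues EUR, so borrow PLN, buy EUR at spot, deposit the EUR at 7.31%, and sell the proceeds forward at 3.8984.
Profit = 2,075,573.34 − 2,015,035.44 = PLN 60,538.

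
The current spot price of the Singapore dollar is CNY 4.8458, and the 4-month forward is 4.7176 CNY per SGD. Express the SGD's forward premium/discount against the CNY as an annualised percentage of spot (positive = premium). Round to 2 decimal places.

T = 4/12 years.
Period premium: (4.7176 − 4.8458)/4.8458 = -0.0264559.
×(1/T) gives -7.94% p.a.

-7.94%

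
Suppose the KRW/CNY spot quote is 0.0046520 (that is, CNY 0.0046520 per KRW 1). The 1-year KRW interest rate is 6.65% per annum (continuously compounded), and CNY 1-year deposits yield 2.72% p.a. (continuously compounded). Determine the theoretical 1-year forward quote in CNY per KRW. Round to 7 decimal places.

T = 1 year.
CNY accumulates by e^(0.0272×1) = 1.0275733.
KRW growth factor: e^(0.0665×1) = 1.068761.
So F = 0.004652 × 1.0275733 / 1.068761 = 0.004472722 (CNY/KRW).

0.0044727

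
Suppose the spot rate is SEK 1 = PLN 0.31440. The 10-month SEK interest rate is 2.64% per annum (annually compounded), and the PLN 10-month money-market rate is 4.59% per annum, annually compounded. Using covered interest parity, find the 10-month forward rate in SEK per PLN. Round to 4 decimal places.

T = 10/12 years.
PLN growth factor: (1 + 0.0459)^(10/12) = 1.0381062.
SEK growth factor: (1 + 0.0264)^(10/12) = 1.0219521.
CIP: F = S · (grow PLN)/(grow SEK) = 0.3144 × 1.0381062/1.0219521 = 0.3193698 PLN per SEK.
Invert for SEK per PLN: 1 / 0.3193698 = 3.1312.

3.1312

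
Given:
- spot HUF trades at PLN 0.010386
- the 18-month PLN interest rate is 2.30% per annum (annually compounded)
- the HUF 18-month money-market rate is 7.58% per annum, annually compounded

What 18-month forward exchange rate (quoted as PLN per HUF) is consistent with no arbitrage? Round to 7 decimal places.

T = 18/12 years.
PLN accumulates by (1 + 0.0230)^(18/12) = 1.0346976.
HUF growth factor: (1 + 0.0758)^(18/12) = 1.1158281.
So F = 0.010386 × 1.0346976 / 1.1158281 = 0.009630847 (PLN/HUF).

0.0096308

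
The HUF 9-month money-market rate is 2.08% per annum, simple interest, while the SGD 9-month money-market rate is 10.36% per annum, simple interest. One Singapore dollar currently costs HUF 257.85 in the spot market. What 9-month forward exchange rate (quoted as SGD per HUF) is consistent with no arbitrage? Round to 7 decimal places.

T = 9/12 years.
HUF accumulates by 1 + 0.0208×9/12 = 1.015600.
Growth of 1 SGD over T: 1 + 0.1036×9/12 = 1.077700.
Forward (HUF per SGD) = 257.85 × 1.015600 / 1.077700 = 242.9920.
Quoted the other way: 1/242.9920 = 0.0041154 SGD per HUF.

0.0041154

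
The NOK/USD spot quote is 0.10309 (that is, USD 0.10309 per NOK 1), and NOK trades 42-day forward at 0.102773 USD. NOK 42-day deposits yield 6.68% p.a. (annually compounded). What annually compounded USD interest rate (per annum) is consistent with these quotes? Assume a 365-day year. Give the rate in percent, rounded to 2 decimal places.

T = 42/365 years.
CIP gives F = S · g_USD/g_NOK, so g_USD/g_NOK = 0.102773/0.10309 = 0.9969250.
The NOK side grows by (1 + 0.0668)^(42/365) = 1.0074685.
Hence g_USD = 1.0043705.
r = 1.0043705^(365/42) − 1 = 0.038626 → 3.86%.

3.86%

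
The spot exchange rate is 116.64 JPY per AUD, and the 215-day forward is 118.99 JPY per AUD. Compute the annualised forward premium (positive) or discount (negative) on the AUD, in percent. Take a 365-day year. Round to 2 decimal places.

+3.42%

T = 215/365 years.
(F − S)/S = (118.99 − 116.64)/116.64 = 0.0201475.
Per annum: 0.0201475 / (215/365) = 0.034204 = 3.42%.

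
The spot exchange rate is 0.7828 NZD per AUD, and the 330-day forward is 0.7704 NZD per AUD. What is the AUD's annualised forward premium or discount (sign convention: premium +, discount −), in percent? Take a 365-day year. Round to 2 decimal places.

T = 330/365 years.
(F − S)/S = (0.7704 − 0.7828)/0.7828 = -0.0158406.
Per annum: -0.0158406 / (330/365) = -0.017521 = -1.75%.

-1.75%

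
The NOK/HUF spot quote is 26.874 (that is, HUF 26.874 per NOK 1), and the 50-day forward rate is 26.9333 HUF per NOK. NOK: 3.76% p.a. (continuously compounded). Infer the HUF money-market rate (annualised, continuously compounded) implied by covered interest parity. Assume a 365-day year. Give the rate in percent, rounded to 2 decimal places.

T = 50/365 years.
By CIP, F/S equals the HUF-to-NOK growth ratio: 26.9333/26.874 = 1.0022066.
The NOK side grows by e^(0.0376×50/365) = 1.005164.
That pins the HUF growth at 1.007382.
r = ln(1.007382)/(50/365) = 0.053691 → 5.37%.

5.37%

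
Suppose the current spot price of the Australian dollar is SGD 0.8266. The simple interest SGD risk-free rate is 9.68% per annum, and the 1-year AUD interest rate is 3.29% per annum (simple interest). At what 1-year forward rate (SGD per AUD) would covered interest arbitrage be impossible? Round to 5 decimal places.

T = 1 year.
SGD accumulates by 1 + 0.0968×1 = 1.096800.
AUD accumulates by 1 + 0.0329×1 = 1.032900.
CIP: F = S · (grow SGD)/(grow AUD) = 0.8266 × 1.096800/1.032900 = 0.8777373 SGD per AUD.

0.87774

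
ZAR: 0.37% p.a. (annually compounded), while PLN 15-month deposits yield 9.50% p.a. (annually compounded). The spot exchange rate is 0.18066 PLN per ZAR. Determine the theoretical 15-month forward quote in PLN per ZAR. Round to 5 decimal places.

T = 15/12 years.
PLN accumulates by (1 + 0.0950)^(15/12) = 1.120128.
Growth of 1 ZAR over T: (1 + 0.0037)^(15/12) = 1.0046271.
Forward (PLN per ZAR) = 0.18066 × 1.120128 / 1.0046271 = 0.2014303.

0.20143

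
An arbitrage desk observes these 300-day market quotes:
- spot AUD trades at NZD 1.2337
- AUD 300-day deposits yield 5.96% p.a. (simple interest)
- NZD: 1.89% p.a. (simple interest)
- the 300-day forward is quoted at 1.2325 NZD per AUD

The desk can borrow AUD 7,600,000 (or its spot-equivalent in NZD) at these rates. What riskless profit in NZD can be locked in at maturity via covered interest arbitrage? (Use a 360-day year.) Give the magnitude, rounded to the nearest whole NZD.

T = 300/360 years.
Route A — deposit AUD, sell forward: 7,600,000 × 1.049666667 × 1.2325 = NZD 9,832,227.67.
Route B — convert at spot, deposit NZD: 7,600,000 × 1.2337 × 1.015750 = NZD 9,523,793.89.
The quoted forward overvalues AUD, so borrow NZD, buy AUD at spot, deposit the AUD at 5.96%, and sell the proceeds forward at 1.2325.
Arbitrage profit = |9,832,227.67 − 9,523,793.89| = NZD 308,434.

NZD 308,434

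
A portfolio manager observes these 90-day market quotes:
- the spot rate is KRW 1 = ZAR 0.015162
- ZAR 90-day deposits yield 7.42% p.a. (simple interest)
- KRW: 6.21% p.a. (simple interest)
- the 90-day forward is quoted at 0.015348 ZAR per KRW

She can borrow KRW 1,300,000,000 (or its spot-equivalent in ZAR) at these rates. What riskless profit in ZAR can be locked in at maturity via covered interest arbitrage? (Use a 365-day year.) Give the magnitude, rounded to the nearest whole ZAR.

ZAR 186,695

T = 90/365 years.
Invest the KRW and cover forward: 1,300,000,000 × 1.0153123288 × 0.015348 = ZAR 20,257,917.71.
Convert at spot and invest in ZAR: 1,300,000,000 × 0.015162 × 1.0182958904 = ZAR 20,071,222.98.
The quoted forward overvalues KRW, so borrow ZAR, buy KRW at spot, deposit the KRW at 6.21%, and sell the proceeds forward at 0.015348.
Arbitrage profit = |20,257,917.71 − 20,071,222.98| = ZAR 186,695.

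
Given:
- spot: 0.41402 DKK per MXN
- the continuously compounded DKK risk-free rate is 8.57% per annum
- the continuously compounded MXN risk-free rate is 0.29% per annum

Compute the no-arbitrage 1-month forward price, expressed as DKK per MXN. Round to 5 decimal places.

T = 1/12 years.
DKK growth factor: e^(0.0857×1/12) = 1.0071672.
MXN growth factor: e^(0.0029×1/12) = 1.0002417.
Forward (DKK per MXN) = 0.41402 × 1.0071672 / 1.0002417 = 0.4168866.

0.41689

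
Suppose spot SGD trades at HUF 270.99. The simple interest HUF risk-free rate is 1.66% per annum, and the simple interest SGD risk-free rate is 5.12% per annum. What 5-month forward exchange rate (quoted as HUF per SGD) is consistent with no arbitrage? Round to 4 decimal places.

267.1648

T = 5/12 years.
Growth of 1 HUF over T: 1 + 0.0166×5/12 = 1.006916667.
SGD accumulates by 1 + 0.0512×5/12 = 1.021333333.
Forward (HUF per SGD) = 270.99 × 1.006916667 / 1.021333333 = 267.164831.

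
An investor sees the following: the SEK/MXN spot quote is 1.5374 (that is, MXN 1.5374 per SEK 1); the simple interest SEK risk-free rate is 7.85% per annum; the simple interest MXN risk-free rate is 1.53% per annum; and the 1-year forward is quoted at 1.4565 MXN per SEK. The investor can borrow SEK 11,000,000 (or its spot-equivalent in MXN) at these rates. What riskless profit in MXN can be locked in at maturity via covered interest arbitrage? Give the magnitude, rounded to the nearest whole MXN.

T = 1 year.
Invest the SEK and cover forward: 11,000,000 × 1.078500 × 1.4565 = MXN 17,279,187.75.
Convert at spot and invest in MXN: 11,000,000 × 1.5374 × 1.015300 = MXN 17,170,144.42.
The quoted forward overvalues SEK, so borrow MXN, buy SEK at spot, deposit the SEK at 7.85%, and sell the proceeds forward at 1.4565.
Profit = 17,279,187.75 − 17,170,144.42 = MXN 109,043.

MXN 109,043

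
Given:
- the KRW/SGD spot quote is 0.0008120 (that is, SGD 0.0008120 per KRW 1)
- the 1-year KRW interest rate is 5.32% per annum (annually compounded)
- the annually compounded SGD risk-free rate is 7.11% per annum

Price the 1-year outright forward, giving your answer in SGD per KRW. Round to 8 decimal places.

T = 1 year.
SGD accumulates by (1 + 0.0711)^1 = 1.071100.
Growth of 1 KRW over T: (1 + 0.0532)^1 = 1.053200.
Forward (SGD per KRW) = 0.000812 × 1.071100 / 1.053200 = 0.0008258006.

0.00082580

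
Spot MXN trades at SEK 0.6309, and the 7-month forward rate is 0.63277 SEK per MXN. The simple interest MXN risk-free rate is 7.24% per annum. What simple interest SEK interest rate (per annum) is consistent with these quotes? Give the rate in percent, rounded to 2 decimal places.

T = 7/12 years.
CIP gives F = S · g_SEK/g_MXN, so g_SEK/g_MXN = 0.63277/0.6309 = 1.0029640.
MXN growth factor: 1 + 0.0724×7/12 = 1.0422333.
So the SEK growth factor = 1.0453225.
(1.0453225 − 1)/T = 0.077696, i.e. 7.77%.

7.77%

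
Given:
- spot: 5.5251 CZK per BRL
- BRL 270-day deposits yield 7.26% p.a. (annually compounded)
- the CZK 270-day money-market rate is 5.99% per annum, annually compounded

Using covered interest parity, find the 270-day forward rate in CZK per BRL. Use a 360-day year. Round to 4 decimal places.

5.4760

T = 270/360 years.
CZK growth factor: (1 + 0.0599)^(270/360) = 1.0445967.
Growth of 1 BRL over T: (1 + 0.0726)^(270/360) = 1.0539702.
Forward (CZK per BRL) = 5.5251 × 1.0445967 / 1.0539702 = 5.475962.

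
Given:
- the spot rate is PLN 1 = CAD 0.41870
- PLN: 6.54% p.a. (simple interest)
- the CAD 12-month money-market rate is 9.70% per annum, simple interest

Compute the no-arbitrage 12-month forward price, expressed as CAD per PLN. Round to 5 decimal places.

0.43112

T = 1 year.
Growth of 1 CAD over T: 1 + 0.0970×1 = 1.097000.
PLN growth factor: 1 + 0.0654×1 = 1.065400.
So F = 0.4187 × 1.097000 / 1.065400 = 0.4311187 (CAD/PLN).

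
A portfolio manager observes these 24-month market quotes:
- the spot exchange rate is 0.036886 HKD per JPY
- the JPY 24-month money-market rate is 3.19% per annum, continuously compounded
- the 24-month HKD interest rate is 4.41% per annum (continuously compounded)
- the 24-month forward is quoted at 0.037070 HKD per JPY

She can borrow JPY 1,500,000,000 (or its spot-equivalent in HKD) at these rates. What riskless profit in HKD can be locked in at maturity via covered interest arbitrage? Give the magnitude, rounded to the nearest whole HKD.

T = 2 years.
Route A — deposit JPY, sell forward: 1,500,000,000 × 1.0658792016 × 0.037070 = HKD 59,268,213.00.
Route B — convert at spot, deposit HKD: 1,500,000,000 × 0.036886 × 1.0922065415 = HKD 60,430,695.73.
The quoted forward undervalues JPY, so borrow JPY, convert to HKD at spot, deposit the HKD at 4.41%, and buy JPY forward at 0.037070 to cover the loan.
Arbitrage profit = |59,268,213.00 − 60,430,695.73| = HKD 1,162,483.

HKD 1,162,483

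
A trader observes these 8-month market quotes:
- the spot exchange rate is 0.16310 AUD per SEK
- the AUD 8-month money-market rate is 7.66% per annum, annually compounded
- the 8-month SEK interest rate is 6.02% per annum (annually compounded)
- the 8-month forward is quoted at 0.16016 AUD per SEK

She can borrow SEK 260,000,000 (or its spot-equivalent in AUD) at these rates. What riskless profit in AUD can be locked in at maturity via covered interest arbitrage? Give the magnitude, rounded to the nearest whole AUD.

T = 8/12 years.
Keep in SEK, deliver into the forward: 260,000,000·1.0397410721·0.16016 = AUD 43,296,481.83.
Swap to AUD now, deposit: 260,000,000·0.16310·1.0504359671 = AUD 44,544,787.62.
The quoted forward undervalues SEK, so borrow SEK, convert to AUD at spot, deposit the AUD at 7.66%, and buy SEK forward at 0.16016 to cover the loan.
Arbitrage profit = |43,296,481.83 − 44,544,787.62| = AUD 1,248,306.

AUD 1,248,306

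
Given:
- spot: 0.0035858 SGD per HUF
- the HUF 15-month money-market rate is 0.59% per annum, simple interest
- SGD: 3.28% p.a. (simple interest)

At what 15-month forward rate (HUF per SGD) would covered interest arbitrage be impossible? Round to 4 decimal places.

269.8699

T = 15/12 years.
Growth of 1 SGD over T: 1 + 0.0328×15/12 = 1.041000.
Growth of 1 HUF over T: 1 + 0.0059×15/12 = 1.007375.
So F = 0.0035858 × 1.041000 / 1.007375 = 0.00370548981 (SGD/HUF).
Quoted the other way: 1/0.00370548981 = 269.8699 HUF per SGD.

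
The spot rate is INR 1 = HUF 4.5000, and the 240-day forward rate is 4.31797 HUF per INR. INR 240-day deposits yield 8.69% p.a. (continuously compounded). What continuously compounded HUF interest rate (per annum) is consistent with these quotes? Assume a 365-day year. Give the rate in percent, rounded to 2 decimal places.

2.41%

T = 240/365 years.
F/S = 4.31797/4.5 = 0.9595489 = (growth of HUF) / (growth of INR).
INR growth factor: e^(0.0869×240/365) = 1.0588037.
Hence g_HUF = 1.0159739.
r = ln(1.0159739)/(240/365) = 0.024102 → 2.41%.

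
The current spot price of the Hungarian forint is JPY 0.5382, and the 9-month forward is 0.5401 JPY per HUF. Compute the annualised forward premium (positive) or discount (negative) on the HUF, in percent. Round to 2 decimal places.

T = 9/12 years.
(F − S)/S = (0.5401 − 0.5382)/0.5382 = 0.0035303.
Annualise by dividing by T: 0.0035303 / (9/12) = 0.004707 → 0.47%.

+0.47%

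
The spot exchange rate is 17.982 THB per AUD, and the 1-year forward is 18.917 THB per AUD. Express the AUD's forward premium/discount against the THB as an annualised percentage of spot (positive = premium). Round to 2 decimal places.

+5.20%

T = 1 year.
AUD trades forward at +5.19964% vs spot over the period.
×(1/T) gives 5.20% p.a.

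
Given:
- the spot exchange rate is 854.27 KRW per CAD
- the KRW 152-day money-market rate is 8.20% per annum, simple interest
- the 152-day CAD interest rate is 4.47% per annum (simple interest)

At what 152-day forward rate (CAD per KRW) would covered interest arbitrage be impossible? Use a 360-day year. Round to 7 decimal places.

0.0011528

T = 152/360 years.
Growth of 1 KRW over T: 1 + 0.0820×152/360 = 1.0346222.
CAD growth factor: 1 + 0.0447×152/360 = 1.0188733.
Forward (KRW per CAD) = 854.27 × 1.0346222 / 1.0188733 = 867.4746.
Invert for CAD per KRW: 1 / 867.4746 = 0.0011528.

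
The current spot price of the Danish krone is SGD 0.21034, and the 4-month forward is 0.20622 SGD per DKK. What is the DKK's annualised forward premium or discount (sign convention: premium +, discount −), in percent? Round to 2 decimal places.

T = 4/12 years.
DKK trades forward at -1.95873% vs spot over the period.
Per annum: -0.0195873 / (4/12) = -0.058762 = -5.88%.

-5.88%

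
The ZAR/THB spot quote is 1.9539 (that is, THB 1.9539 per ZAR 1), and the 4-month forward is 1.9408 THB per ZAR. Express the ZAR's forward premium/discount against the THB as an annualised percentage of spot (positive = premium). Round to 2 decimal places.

-2.01%

T = 4/12 years.
ZAR trades forward at -0.67045% vs spot over the period.
Annualise by dividing by T: -0.0067045 / (4/12) = -0.020114 → -2.01%.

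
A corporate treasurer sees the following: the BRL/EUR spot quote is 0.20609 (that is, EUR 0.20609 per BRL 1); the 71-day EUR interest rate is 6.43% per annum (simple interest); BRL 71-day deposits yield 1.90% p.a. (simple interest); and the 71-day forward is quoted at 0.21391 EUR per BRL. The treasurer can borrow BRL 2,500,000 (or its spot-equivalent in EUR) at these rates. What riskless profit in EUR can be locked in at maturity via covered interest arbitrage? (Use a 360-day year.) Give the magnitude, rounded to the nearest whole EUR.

EUR 15,020

T = 71/360 years.
Route A — deposit BRL, sell forward: 2,500,000 × 1.00374722 × 0.21391 = EUR 536,778.92.
Route B — convert at spot, deposit EUR: 2,500,000 × 0.20609 × 1.01268139 = EUR 521,758.77.
The quoted forward overvalues BRL, so borrow EUR, buy BRL at spot, deposit the BRL at 1.90%, and sell the proceeds forward at 0.21391.
Arbitrage profit = |536,778.92 − 521,758.77| = EUR 15,020.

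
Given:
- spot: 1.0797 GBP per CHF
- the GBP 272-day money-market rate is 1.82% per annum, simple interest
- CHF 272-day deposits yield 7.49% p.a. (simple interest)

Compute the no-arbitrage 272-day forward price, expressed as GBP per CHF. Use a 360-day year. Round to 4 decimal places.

T = 272/360 years.
GBP accumulates by 1 + 0.0182×272/360 = 1.0137511.
CHF accumulates by 1 + 0.0749×272/360 = 1.0565911.
So F = 1.0797 × 1.0137511 / 1.0565911 = 1.035923 (GBP/CHF).

1.0359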